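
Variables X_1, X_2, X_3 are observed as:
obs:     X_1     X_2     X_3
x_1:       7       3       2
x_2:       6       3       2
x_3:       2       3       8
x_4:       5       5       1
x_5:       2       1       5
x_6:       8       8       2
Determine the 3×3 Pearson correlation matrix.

Step 1 — column means:
  mean(X_1) = (7 + 6 + 2 + 5 + 2 + 8) / 6 = 30/6 = 5
  mean(X_2) = (3 + 3 + 3 + 5 + 1 + 8) / 6 = 23/6 = 3.8333
  mean(X_3) = (2 + 2 + 8 + 1 + 5 + 2) / 6 = 20/6 = 3.3333

Step 2 — sample variances and covariances s[i,j] = (1/(n-1)) · Σ_k (x_{k,i} - mean_i) · (x_{k,j} - mean_j), with n-1 = 5:
  s[X_1,X_1] = ((2)·(2) + (1)·(1) + (-3)·(-3) + (0)·(0) + (-3)·(-3) + (3)·(3)) / 5 = 32/5 = 6.4
  s[X_1,X_2] = ((2)·(-0.8333) + (1)·(-0.8333) + (-3)·(-0.8333) + (0)·(1.1667) + (-3)·(-2.8333) + (3)·(4.1667)) / 5 = 21/5 = 4.2
  s[X_1,X_3] = ((2)·(-1.3333) + (1)·(-1.3333) + (-3)·(4.6667) + (0)·(-2.3333) + (-3)·(1.6667) + (3)·(-1.3333)) / 5 = -27/5 = -5.4
  s[X_2,X_2] = ((-0.8333)·(-0.8333) + (-0.8333)·(-0.8333) + (-0.8333)·(-0.8333) + (1.1667)·(1.1667) + (-2.8333)·(-2.8333) + (4.1667)·(4.1667)) / 5 = 28.8333/5 = 5.7667
  s[X_2,X_3] = ((-0.8333)·(-1.3333) + (-0.8333)·(-1.3333) + (-0.8333)·(4.6667) + (1.1667)·(-2.3333) + (-2.8333)·(1.6667) + (4.1667)·(-1.3333)) / 5 = -14.6667/5 = -2.9333
  s[X_3,X_3] = ((-1.3333)·(-1.3333) + (-1.3333)·(-1.3333) + (4.6667)·(4.6667) + (-2.3333)·(-2.3333) + (1.6667)·(1.6667) + (-1.3333)·(-1.3333)) / 5 = 35.3333/5 = 7.0667
  Sample standard deviations s_i = √(s[i,i]):
  s(X_1) = √(6.4) = 2.5298
  s(X_2) = √(5.7667) = 2.4014
  s(X_3) = √(7.0667) = 2.6583

Step 3 — r_{ij} = s_{ij} / (s_i · s_j):
  r[X_1,X_1] = 1 (diagonal).
  r[X_1,X_2] = 4.2 / (2.5298 · 2.4014) = 4.2 / 6.0751 = 0.6913
  r[X_1,X_3] = -5.4 / (2.5298 · 2.6583) = -5.4 / 6.7251 = -0.803
  r[X_2,X_2] = 1 (diagonal).
  r[X_2,X_3] = -2.9333 / (2.4014 · 2.6583) = -2.9333 / 6.3837 = -0.4595
  r[X_3,X_3] = 1 (diagonal).

R is symmetric with unit diagonal. Assembling:

R = [[1, 0.6913, -0.803],
 [0.6913, 1, -0.4595],
 [-0.803, -0.4595, 1]]


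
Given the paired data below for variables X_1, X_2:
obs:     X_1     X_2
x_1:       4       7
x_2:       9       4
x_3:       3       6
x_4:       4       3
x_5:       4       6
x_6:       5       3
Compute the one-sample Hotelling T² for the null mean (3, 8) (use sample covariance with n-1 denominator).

Step 1 — sample mean vector:
  mean(X_1) = (4 + 9 + 3 + 4 + 4 + 5) / 6 = 29/6 = 4.8333
  mean(X_2) = (7 + 4 + 6 + 3 + 6 + 3) / 6 = 29/6 = 4.8333
  x̄ = (4.8333, 4.8333),  deviation x̄ - mu_0 = (4.8333, 4.8333) - (3, 8) = (1.8333, -3.1667).

Step 2 — sample covariance matrix, S[i,j] = (1/(n-1)) · Σ_k (x_{k,i} - mean_i) · (x_{k,j} - mean_j), divisor n-1 = 5:
  S[X_1,X_1] = ((-0.8333)·(-0.8333) + (4.1667)·(4.1667) + (-1.8333)·(-1.8333) + (-0.8333)·(-0.8333) + (-0.8333)·(-0.8333) + (0.1667)·(0.1667)) / 5 = 22.8333/5 = 4.5667
  S[X_1,X_2] = ((-0.8333)·(2.1667) + (4.1667)·(-0.8333) + (-1.8333)·(1.1667) + (-0.8333)·(-1.8333) + (-0.8333)·(1.1667) + (0.1667)·(-1.8333)) / 5 = -7.1667/5 = -1.4333
  S[X_2,X_2] = ((2.1667)·(2.1667) + (-0.8333)·(-0.8333) + (1.1667)·(1.1667) + (-1.8333)·(-1.8333) + (1.1667)·(1.1667) + (-1.8333)·(-1.8333)) / 5 = 14.8333/5 = 2.9667
  S = [[4.5667, -1.4333],
 [-1.4333, 2.9667]].

Step 3 — invert S. det(S) = 4.5667·2.9667 - (-1.4333)² = 11.4933.
  S^{-1} = (1/det) · [[d, -b], [-b, a]] = [[0.2581, 0.1247],
 [0.1247, 0.3973]].

Step 4 — quadratic form (x̄ - mu_0)^T · S^{-1} · (x̄ - mu_0):
  S^{-1} · (x̄ - mu_0) = (0.0783, -1.0296),
  (x̄ - mu_0)^T · [...] = (1.8333)·(0.0783) + (-3.1667)·(-1.0296) = 3.4039.

Step 5 — scale by n: T² = 6 · 3.4039 = 20.4234.

T² ≈ 20.4234


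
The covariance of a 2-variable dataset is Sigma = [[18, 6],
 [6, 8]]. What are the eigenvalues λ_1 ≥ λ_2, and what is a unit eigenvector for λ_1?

Step 1 — characteristic polynomial of 2×2 Sigma:
  det(Sigma - λI) = λ² - trace · λ + det = 0.
  trace = 18 + 8 = 26, det = 18·8 - (6)² = 108.
Step 2 — discriminant:
  Δ = trace² - 4·det = 676 - 432 = 244.
Step 3 — eigenvalues:
  λ = (trace ± √Δ)/2 = (26 ± 15.6205)/2,
  λ_1 = 20.8102,  λ_2 = 5.1898.

Step 4 — unit eigenvector for λ_1: solve (Sigma - λ_1 I)v = 0. First row:
  (18 - 20.8102)·v_x + (6)·v_y = 0, i.e. (-2.8102)·v_x + (6)·v_y = 0,
  so v ∝ (b, λ_1 - a) = (6, 2.8102) = u.
  ||u|| = √((6)² + (2.8102)²) = √(43.8975) ≈ 6.6255,
  v_1 = u/||u|| ≈ (0.9056, 0.4242) (||v_1|| = 1).

λ_1 = 20.8102,  λ_2 = 5.1898;  v_1 ≈ (0.9056, 0.4242)


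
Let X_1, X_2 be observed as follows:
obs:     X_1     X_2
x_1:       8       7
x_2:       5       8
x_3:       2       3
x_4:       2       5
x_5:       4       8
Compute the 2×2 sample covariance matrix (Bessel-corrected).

Step 1 — column means:
  mean(X_1) = (8 + 5 + 2 + 2 + 4) / 5 = 21/5 = 4.2
  mean(X_2) = (7 + 8 + 3 + 5 + 8) / 5 = 31/5 = 6.2

Step 2 — sample covariance S[i,j] = (1/(n-1)) · Σ_k (x_{k,i} - mean_i) · (x_{k,j} - mean_j), with n-1 = 4.
  S[X_1,X_1] = ((3.8)·(3.8) + (0.8)·(0.8) + (-2.2)·(-2.2) + (-2.2)·(-2.2) + (-0.2)·(-0.2)) / 4 = 24.8/4 = 6.2
  S[X_1,X_2] = ((3.8)·(0.8) + (0.8)·(1.8) + (-2.2)·(-3.2) + (-2.2)·(-1.2) + (-0.2)·(1.8)) / 4 = 13.8/4 = 3.45
  S[X_2,X_2] = ((0.8)·(0.8) + (1.8)·(1.8) + (-3.2)·(-3.2) + (-1.2)·(-1.2) + (1.8)·(1.8)) / 4 = 18.8/4 = 4.7

S is symmetric (S[j,i] = S[i,j]). Assembling:

S = [[6.2, 3.45],
 [3.45, 4.7]]


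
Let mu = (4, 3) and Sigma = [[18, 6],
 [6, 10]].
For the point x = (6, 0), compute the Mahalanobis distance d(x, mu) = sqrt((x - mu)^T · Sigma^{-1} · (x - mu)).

Step 1 — centre the observation: (x - mu) = (2, -3).

Step 2 — invert Sigma. det(Sigma) = 18·10 - (6)² = 144.
  Sigma^{-1} = (1/det) · [[d, -b], [-b, a]] = [[0.0694, -0.0417],
 [-0.0417, 0.125]].

Step 3 — form the quadratic (x - mu)^T · Sigma^{-1} · (x - mu):
  Sigma^{-1} · (x - mu) = (0.2639, -0.4583).
  (x - mu)^T · [Sigma^{-1} · (x - mu)] = (2)·(0.2639) + (-3)·(-0.4583) = 1.9028.

Step 4 — take square root: d = √(1.9028) ≈ 1.3794.

d(x, mu) = √(1.9028) ≈ 1.3794


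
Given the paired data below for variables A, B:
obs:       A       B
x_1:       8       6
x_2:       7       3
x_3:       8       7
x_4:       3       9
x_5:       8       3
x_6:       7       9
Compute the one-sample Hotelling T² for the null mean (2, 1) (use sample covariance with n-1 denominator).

Step 1 — sample mean vector:
  mean(A) = (8 + 7 + 8 + 3 + 8 + 7) / 6 = 41/6 = 6.8333
  mean(B) = (6 + 3 + 7 + 9 + 3 + 9) / 6 = 37/6 = 6.1667
  x̄ = (6.8333, 6.1667),  deviation x̄ - mu_0 = (6.8333, 6.1667) - (2, 1) = (4.8333, 5.1667).

Step 2 — sample covariance matrix, S[i,j] = (1/(n-1)) · Σ_k (x_{k,i} - mean_i) · (x_{k,j} - mean_j), divisor n-1 = 5:
  S[A,A] = ((1.1667)·(1.1667) + (0.1667)·(0.1667) + (1.1667)·(1.1667) + (-3.8333)·(-3.8333) + (1.1667)·(1.1667) + (0.1667)·(0.1667)) / 5 = 18.8333/5 = 3.7667
  S[A,B] = ((1.1667)·(-0.1667) + (0.1667)·(-3.1667) + (1.1667)·(0.8333) + (-3.8333)·(2.8333) + (1.1667)·(-3.1667) + (0.1667)·(2.8333)) / 5 = -13.8333/5 = -2.7667
  S[B,B] = ((-0.1667)·(-0.1667) + (-3.1667)·(-3.1667) + (0.8333)·(0.8333) + (2.8333)·(2.8333) + (-3.1667)·(-3.1667) + (2.8333)·(2.8333)) / 5 = 36.8333/5 = 7.3667
  S = [[3.7667, -2.7667],
 [-2.7667, 7.3667]].

Step 3 — invert S. det(S) = 3.7667·7.3667 - (-2.7667)² = 20.0933.
  S^{-1} = (1/det) · [[d, -b], [-b, a]] = [[0.3666, 0.1377],
 [0.1377, 0.1875]].

Step 4 — quadratic form (x̄ - mu_0)^T · S^{-1} · (x̄ - mu_0):
  S^{-1} · (x̄ - mu_0) = (2.4834, 1.634),
  (x̄ - mu_0)^T · [...] = (4.8333)·(2.4834) + (5.1667)·(1.634) = 20.4457.

Step 5 — scale by n: T² = 6 · 20.4457 = 122.6742.

T² ≈ 122.6742


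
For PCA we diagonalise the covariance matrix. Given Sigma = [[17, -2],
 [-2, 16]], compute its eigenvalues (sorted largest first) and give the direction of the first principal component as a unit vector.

Step 1 — characteristic polynomial of 2×2 Sigma:
  det(Sigma - λI) = λ² - trace · λ + det = 0.
  trace = 17 + 16 = 33, det = 17·16 - (-2)² = 268.
Step 2 — discriminant:
  Δ = trace² - 4·det = 1089 - 1072 = 17.
Step 3 — eigenvalues:
  λ = (trace ± √Δ)/2 = (33 ± 4.1231)/2,
  λ_1 = 18.5616,  λ_2 = 14.4384.

Step 4 — unit eigenvector for λ_1: solve (Sigma - λ_1 I)v = 0. First row:
  (17 - 18.5616)·v_x + (-2)·v_y = 0, i.e. (-1.5616)·v_x + (-2)·v_y = 0,
  so v ∝ (b, λ_1 - a) = (-2, 1.5616); multiply by -1 so the first entry is positive: u = (2, -1.5616).
  ||u|| = √((2)² + (-1.5616)²) = √(6.4384) ≈ 2.5374,
  v_1 = u/||u|| ≈ (0.7882, -0.6154) (||v_1|| = 1).

λ_1 = 18.5616,  λ_2 = 14.4384;  v_1 ≈ (0.7882, -0.6154)


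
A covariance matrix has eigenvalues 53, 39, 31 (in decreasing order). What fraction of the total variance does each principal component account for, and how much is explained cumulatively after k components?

Step 1 — total variance = trace(Sigma) = Σ λ_i = 53 + 39 + 31 = 123.

Step 2 — fraction explained by component i = λ_i / Σ λ:
  PC1: 53/123 = 0.4309
  PC2: 39/123 = 0.3171
  PC3: 31/123 = 0.252

Step 3 — cumulative fraction after k components = (λ_1 + ... + λ_k) / Σ λ:
  k = 1: 53/123 = 0.4309
  k = 2: (53 + 39)/123 = 92/123 = 0.748
  k = 3: (53 + 39 + 31)/123 = 123/123 = 1

Summary (fraction, with percent):

explained: PC1 0.4309 (43.09%), PC2 0.3171 (31.71%), PC3 0.252 (25.2%);  cumulative: 0.4309, 0.748, 1


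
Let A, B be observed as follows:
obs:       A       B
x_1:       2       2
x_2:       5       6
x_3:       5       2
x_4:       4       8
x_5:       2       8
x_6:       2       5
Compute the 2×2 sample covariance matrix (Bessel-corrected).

Step 1 — column means:
  mean(A) = (2 + 5 + 5 + 4 + 2 + 2) / 6 = 20/6 = 3.3333
  mean(B) = (2 + 6 + 2 + 8 + 8 + 5) / 6 = 31/6 = 5.1667

Step 2 — sample covariance S[i,j] = (1/(n-1)) · Σ_k (x_{k,i} - mean_i) · (x_{k,j} - mean_j), with n-1 = 5.
  S[A,A] = ((-1.3333)·(-1.3333) + (1.6667)·(1.6667) + (1.6667)·(1.6667) + (0.6667)·(0.6667) + (-1.3333)·(-1.3333) + (-1.3333)·(-1.3333)) / 5 = 11.3333/5 = 2.2667
  S[A,B] = ((-1.3333)·(-3.1667) + (1.6667)·(0.8333) + (1.6667)·(-3.1667) + (0.6667)·(2.8333) + (-1.3333)·(2.8333) + (-1.3333)·(-0.1667)) / 5 = -1.3333/5 = -0.2667
  S[B,B] = ((-3.1667)·(-3.1667) + (0.8333)·(0.8333) + (-3.1667)·(-3.1667) + (2.8333)·(2.8333) + (2.8333)·(2.8333) + (-0.1667)·(-0.1667)) / 5 = 36.8333/5 = 7.3667

S is symmetric (S[j,i] = S[i,j]). Assembling:

S = [[2.2667, -0.2667],
 [-0.2667, 7.3667]]


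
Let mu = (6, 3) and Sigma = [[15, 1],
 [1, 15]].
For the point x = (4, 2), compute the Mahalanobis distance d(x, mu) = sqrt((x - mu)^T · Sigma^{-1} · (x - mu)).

Step 1 — centre the observation: (x - mu) = (-2, -1).

Step 2 — invert Sigma. det(Sigma) = 15·15 - (1)² = 224.
  Sigma^{-1} = (1/det) · [[d, -b], [-b, a]] = [[0.067, -0.0045],
 [-0.0045, 0.067]].

Step 3 — form the quadratic (x - mu)^T · Sigma^{-1} · (x - mu):
  Sigma^{-1} · (x - mu) = (-0.1295, -0.058).
  (x - mu)^T · [Sigma^{-1} · (x - mu)] = (-2)·(-0.1295) + (-1)·(-0.058) = 0.317.

Step 4 — take square root: d = √(0.317) ≈ 0.563.

d(x, mu) = √(0.317) ≈ 0.563


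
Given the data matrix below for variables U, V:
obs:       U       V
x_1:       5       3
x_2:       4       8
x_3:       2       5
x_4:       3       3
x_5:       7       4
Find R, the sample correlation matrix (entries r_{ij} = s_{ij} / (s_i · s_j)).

Step 1 — column means:
  mean(U) = (5 + 4 + 2 + 3 + 7) / 5 = 21/5 = 4.2
  mean(V) = (3 + 8 + 5 + 3 + 4) / 5 = 23/5 = 4.6

Step 2 — sample variances and covariances s[i,j] = (1/(n-1)) · Σ_k (x_{k,i} - mean_i) · (x_{k,j} - mean_j), with n-1 = 4:
  s[U,U] = ((0.8)·(0.8) + (-0.2)·(-0.2) + (-2.2)·(-2.2) + (-1.2)·(-1.2) + (2.8)·(2.8)) / 4 = 14.8/4 = 3.7
  s[U,V] = ((0.8)·(-1.6) + (-0.2)·(3.4) + (-2.2)·(0.4) + (-1.2)·(-1.6) + (2.8)·(-0.6)) / 4 = -2.6/4 = -0.65
  s[V,V] = ((-1.6)·(-1.6) + (3.4)·(3.4) + (0.4)·(0.4) + (-1.6)·(-1.6) + (-0.6)·(-0.6)) / 4 = 17.2/4 = 4.3
  Sample standard deviations s_i = √(s[i,i]):
  s(U) = √(3.7) = 1.9235
  s(V) = √(4.3) = 2.0736

Step 3 — r_{ij} = s_{ij} / (s_i · s_j):
  r[U,U] = 1 (diagonal).
  r[U,V] = -0.65 / (1.9235 · 2.0736) = -0.65 / 3.9887 = -0.163
  r[V,V] = 1 (diagonal).

R is symmetric with unit diagonal. Assembling:

R = [[1, -0.163],
 [-0.163, 1]]


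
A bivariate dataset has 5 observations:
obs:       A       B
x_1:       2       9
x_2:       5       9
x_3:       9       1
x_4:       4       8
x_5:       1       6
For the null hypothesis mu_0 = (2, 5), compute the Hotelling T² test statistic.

Step 1 — sample mean vector:
  mean(A) = (2 + 5 + 9 + 4 + 1) / 5 = 21/5 = 4.2
  mean(B) = (9 + 9 + 1 + 8 + 6) / 5 = 33/5 = 6.6
  x̄ = (4.2, 6.6),  deviation x̄ - mu_0 = (4.2, 6.6) - (2, 5) = (2.2, 1.6).

Step 2 — sample covariance matrix, S[i,j] = (1/(n-1)) · Σ_k (x_{k,i} - mean_i) · (x_{k,j} - mean_j), divisor n-1 = 4:
  S[A,A] = ((-2.2)·(-2.2) + (0.8)·(0.8) + (4.8)·(4.8) + (-0.2)·(-0.2) + (-3.2)·(-3.2)) / 4 = 38.8/4 = 9.7
  S[A,B] = ((-2.2)·(2.4) + (0.8)·(2.4) + (4.8)·(-5.6) + (-0.2)·(1.4) + (-3.2)·(-0.6)) / 4 = -28.6/4 = -7.15
  S[B,B] = ((2.4)·(2.4) + (2.4)·(2.4) + (-5.6)·(-5.6) + (1.4)·(1.4) + (-0.6)·(-0.6)) / 4 = 45.2/4 = 11.3
  S = [[9.7, -7.15],
 [-7.15, 11.3]].

Step 3 — invert S. det(S) = 9.7·11.3 - (-7.15)² = 58.4875.
  S^{-1} = (1/det) · [[d, -b], [-b, a]] = [[0.1932, 0.1222],
 [0.1222, 0.1658]].

Step 4 — quadratic form (x̄ - mu_0)^T · S^{-1} · (x̄ - mu_0):
  S^{-1} · (x̄ - mu_0) = (0.6206, 0.5343),
  (x̄ - mu_0)^T · [...] = (2.2)·(0.6206) + (1.6)·(0.5343) = 2.2203.

Step 5 — scale by n: T² = 5 · 2.2203 = 11.1015.

T² ≈ 11.1015


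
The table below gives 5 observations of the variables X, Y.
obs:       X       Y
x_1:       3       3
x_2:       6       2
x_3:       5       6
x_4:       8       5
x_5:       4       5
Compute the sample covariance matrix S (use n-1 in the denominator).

Step 1 — column means:
  mean(X) = (3 + 6 + 5 + 8 + 4) / 5 = 26/5 = 5.2
  mean(Y) = (3 + 2 + 6 + 5 + 5) / 5 = 21/5 = 4.2

Step 2 — sample covariance S[i,j] = (1/(n-1)) · Σ_k (x_{k,i} - mean_i) · (x_{k,j} - mean_j), with n-1 = 4.
  S[X,X] = ((-2.2)·(-2.2) + (0.8)·(0.8) + (-0.2)·(-0.2) + (2.8)·(2.8) + (-1.2)·(-1.2)) / 4 = 14.8/4 = 3.7
  S[X,Y] = ((-2.2)·(-1.2) + (0.8)·(-2.2) + (-0.2)·(1.8) + (2.8)·(0.8) + (-1.2)·(0.8)) / 4 = 1.8/4 = 0.45
  S[Y,Y] = ((-1.2)·(-1.2) + (-2.2)·(-2.2) + (1.8)·(1.8) + (0.8)·(0.8) + (0.8)·(0.8)) / 4 = 10.8/4 = 2.7

S is symmetric (S[j,i] = S[i,j]). Assembling:

S = [[3.7, 0.45],
 [0.45, 2.7]]


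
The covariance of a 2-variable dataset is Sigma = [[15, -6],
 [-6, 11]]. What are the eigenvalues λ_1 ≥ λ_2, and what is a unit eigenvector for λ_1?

Step 1 — characteristic polynomial of 2×2 Sigma:
  det(Sigma - λI) = λ² - trace · λ + det = 0.
  trace = 15 + 11 = 26, det = 15·11 - (-6)² = 129.
Step 2 — discriminant:
  Δ = trace² - 4·det = 676 - 516 = 160.
Step 3 — eigenvalues:
  λ = (trace ± √Δ)/2 = (26 ± 12.6491)/2,
  λ_1 = 19.3246,  λ_2 = 6.6754.

Step 4 — unit eigenvector for λ_1: solve (Sigma - λ_1 I)v = 0. First row:
  (15 - 19.3246)·v_x + (-6)·v_y = 0, i.e. (-4.3246)·v_x + (-6)·v_y = 0,
  so v ∝ (b, λ_1 - a) = (-6, 4.3246); multiply by -1 so the first entry is positive: u = (6, -4.3246).
  ||u|| = √((6)² + (-4.3246)²) = √(54.7018) ≈ 7.3961,
  v_1 = u/||u|| ≈ (0.8112, -0.5847) (||v_1|| = 1).

λ_1 = 19.3246,  λ_2 = 6.6754;  v_1 ≈ (0.8112, -0.5847)


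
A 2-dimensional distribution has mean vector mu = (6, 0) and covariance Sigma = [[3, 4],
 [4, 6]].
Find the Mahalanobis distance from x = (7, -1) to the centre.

Step 1 — centre the observation: (x - mu) = (1, -1).

Step 2 — invert Sigma. det(Sigma) = 3·6 - (4)² = 2.
  Sigma^{-1} = (1/det) · [[d, -b], [-b, a]] = [[3, -2],
 [-2, 1.5]].

Step 3 — form the quadratic (x - mu)^T · Sigma^{-1} · (x - mu):
  Sigma^{-1} · (x - mu) = (5, -3.5).
  (x - mu)^T · [Sigma^{-1} · (x - mu)] = (1)·(5) + (-1)·(-3.5) = 8.5.

Step 4 — take square root: d = √(8.5) ≈ 2.9155.

d(x, mu) = √(8.5) ≈ 2.9155


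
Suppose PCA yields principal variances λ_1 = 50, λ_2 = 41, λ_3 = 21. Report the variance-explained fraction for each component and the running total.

Step 1 — total variance = trace(Sigma) = Σ λ_i = 50 + 41 + 21 = 112.

Step 2 — fraction explained by component i = λ_i / Σ λ:
  PC1: 50/112 = 0.4464
  PC2: 41/112 = 0.3661
  PC3: 21/112 = 0.1875

Step 3 — cumulative fraction after k components = (λ_1 + ... + λ_k) / Σ λ:
  k = 1: 50/112 = 0.4464
  k = 2: (50 + 41)/112 = 91/112 = 0.8125
  k = 3: (50 + 41 + 21)/112 = 112/112 = 1

Summary (fraction, with percent):

explained: PC1 0.4464 (44.64%), PC2 0.3661 (36.61%), PC3 0.1875 (18.75%);  cumulative: 0.4464, 0.8125, 1


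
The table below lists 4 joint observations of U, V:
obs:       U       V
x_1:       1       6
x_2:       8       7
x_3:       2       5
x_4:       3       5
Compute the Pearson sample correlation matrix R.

Step 1 — column means:
  mean(U) = (1 + 8 + 2 + 3) / 4 = 14/4 = 3.5
  mean(V) = (6 + 7 + 5 + 5) / 4 = 23/4 = 5.75

Step 2 — sample variances and covariances s[i,j] = (1/(n-1)) · Σ_k (x_{k,i} - mean_i) · (x_{k,j} - mean_j), with n-1 = 3:
  s[U,U] = ((-2.5)·(-2.5) + (4.5)·(4.5) + (-1.5)·(-1.5) + (-0.5)·(-0.5)) / 3 = 29/3 = 9.6667
  s[U,V] = ((-2.5)·(0.25) + (4.5)·(1.25) + (-1.5)·(-0.75) + (-0.5)·(-0.75)) / 3 = 6.5/3 = 2.1667
  s[V,V] = ((0.25)·(0.25) + (1.25)·(1.25) + (-0.75)·(-0.75) + (-0.75)·(-0.75)) / 3 = 2.75/3 = 0.9167
  Sample standard deviations s_i = √(s[i,i]):
  s(U) = √(9.6667) = 3.1091
  s(V) = √(0.9167) = 0.9574

Step 3 — r_{ij} = s_{ij} / (s_i · s_j):
  r[U,U] = 1 (diagonal).
  r[U,V] = 2.1667 / (3.1091 · 0.9574) = 2.1667 / 2.9768 = 0.7279
  r[V,V] = 1 (diagonal).

R is symmetric with unit diagonal. Assembling:

R = [[1, 0.7279],
 [0.7279, 1]]


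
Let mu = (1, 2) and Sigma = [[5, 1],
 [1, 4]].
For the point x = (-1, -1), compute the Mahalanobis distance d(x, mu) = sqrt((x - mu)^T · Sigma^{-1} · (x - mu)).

Step 1 — centre the observation: (x - mu) = (-2, -3).

Step 2 — invert Sigma. det(Sigma) = 5·4 - (1)² = 19.
  Sigma^{-1} = (1/det) · [[d, -b], [-b, a]] = [[0.2105, -0.0526],
 [-0.0526, 0.2632]].

Step 3 — form the quadratic (x - mu)^T · Sigma^{-1} · (x - mu):
  Sigma^{-1} · (x - mu) = (-0.2632, -0.6842).
  (x - mu)^T · [Sigma^{-1} · (x - mu)] = (-2)·(-0.2632) + (-3)·(-0.6842) = 2.5789.

Step 4 — take square root: d = √(2.5789) ≈ 1.6059.

d(x, mu) = √(2.5789) ≈ 1.6059


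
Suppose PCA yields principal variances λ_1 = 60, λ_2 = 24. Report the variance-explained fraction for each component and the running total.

Step 1 — total variance = trace(Sigma) = Σ λ_i = 60 + 24 = 84.

Step 2 — fraction explained by component i = λ_i / Σ λ:
  PC1: 60/84 = 0.7143
  PC2: 24/84 = 0.2857

Step 3 — cumulative fraction after k components = (λ_1 + ... + λ_k) / Σ λ:
  k = 1: 60/84 = 0.7143
  k = 2: (60 + 24)/84 = 84/84 = 1

Summary (fraction, with percent):

explained: PC1 0.7143 (71.43%), PC2 0.2857 (28.57%);  cumulative: 0.7143, 1


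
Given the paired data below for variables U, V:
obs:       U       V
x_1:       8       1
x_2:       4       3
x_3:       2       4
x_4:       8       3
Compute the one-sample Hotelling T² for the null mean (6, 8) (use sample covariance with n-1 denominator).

Step 1 — sample mean vector:
  mean(U) = (8 + 4 + 2 + 8) / 4 = 22/4 = 5.5
  mean(V) = (1 + 3 + 4 + 3) / 4 = 11/4 = 2.75
  x̄ = (5.5, 2.75),  deviation x̄ - mu_0 = (5.5, 2.75) - (6, 8) = (-0.5, -5.25).

Step 2 — sample covariance matrix, S[i,j] = (1/(n-1)) · Σ_k (x_{k,i} - mean_i) · (x_{k,j} - mean_j), divisor n-1 = 3:
  S[U,U] = ((2.5)·(2.5) + (-1.5)·(-1.5) + (-3.5)·(-3.5) + (2.5)·(2.5)) / 3 = 27/3 = 9
  S[U,V] = ((2.5)·(-1.75) + (-1.5)·(0.25) + (-3.5)·(1.25) + (2.5)·(0.25)) / 3 = -8.5/3 = -2.8333
  S[V,V] = ((-1.75)·(-1.75) + (0.25)·(0.25) + (1.25)·(1.25) + (0.25)·(0.25)) / 3 = 4.75/3 = 1.5833
  S = [[9, -2.8333],
 [-2.8333, 1.5833]].

Step 3 — invert S. det(S) = 9·1.5833 - (-2.8333)² = 6.2222.
  S^{-1} = (1/det) · [[d, -b], [-b, a]] = [[0.2545, 0.4554],
 [0.4554, 1.4464]].

Step 4 — quadratic form (x̄ - mu_0)^T · S^{-1} · (x̄ - mu_0):
  S^{-1} · (x̄ - mu_0) = (-2.5179, -7.8214),
  (x̄ - mu_0)^T · [...] = (-0.5)·(-2.5179) + (-5.25)·(-7.8214) = 42.3214.

Step 5 — scale by n: T² = 4 · 42.3214 = 169.2857.

T² ≈ 169.2857


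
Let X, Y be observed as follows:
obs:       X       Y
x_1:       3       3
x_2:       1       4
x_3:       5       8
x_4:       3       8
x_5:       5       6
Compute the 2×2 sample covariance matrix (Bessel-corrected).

Step 1 — column means:
  mean(X) = (3 + 1 + 5 + 3 + 5) / 5 = 17/5 = 3.4
  mean(Y) = (3 + 4 + 8 + 8 + 6) / 5 = 29/5 = 5.8

Step 2 — sample covariance S[i,j] = (1/(n-1)) · Σ_k (x_{k,i} - mean_i) · (x_{k,j} - mean_j), with n-1 = 4.
  S[X,X] = ((-0.4)·(-0.4) + (-2.4)·(-2.4) + (1.6)·(1.6) + (-0.4)·(-0.4) + (1.6)·(1.6)) / 4 = 11.2/4 = 2.8
  S[X,Y] = ((-0.4)·(-2.8) + (-2.4)·(-1.8) + (1.6)·(2.2) + (-0.4)·(2.2) + (1.6)·(0.2)) / 4 = 8.4/4 = 2.1
  S[Y,Y] = ((-2.8)·(-2.8) + (-1.8)·(-1.8) + (2.2)·(2.2) + (2.2)·(2.2) + (0.2)·(0.2)) / 4 = 20.8/4 = 5.2

S is symmetric (S[j,i] = S[i,j]). Assembling:

S = [[2.8, 2.1],
 [2.1, 5.2]]


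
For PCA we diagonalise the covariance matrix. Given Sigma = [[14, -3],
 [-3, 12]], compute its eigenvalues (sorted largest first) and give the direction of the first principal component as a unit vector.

Step 1 — characteristic polynomial of 2×2 Sigma:
  det(Sigma - λI) = λ² - trace · λ + det = 0.
  trace = 14 + 12 = 26, det = 14·12 - (-3)² = 159.
Step 2 — discriminant:
  Δ = trace² - 4·det = 676 - 636 = 40.
Step 3 — eigenvalues:
  λ = (trace ± √Δ)/2 = (26 ± 6.3246)/2,
  λ_1 = 16.1623,  λ_2 = 9.8377.

Step 4 — unit eigenvector for λ_1: solve (Sigma - λ_1 I)v = 0. First row:
  (14 - 16.1623)·v_x + (-3)·v_y = 0, i.e. (-2.1623)·v_x + (-3)·v_y = 0,
  so v ∝ (b, λ_1 - a) = (-3, 2.1623); multiply by -1 so the first entry is positive: u = (3, -2.1623).
  ||u|| = √((3)² + (-2.1623)²) = √(13.6754) ≈ 3.698,
  v_1 = u/||u|| ≈ (0.8112, -0.5847) (||v_1|| = 1).

λ_1 = 16.1623,  λ_2 = 9.8377;  v_1 ≈ (0.8112, -0.5847)


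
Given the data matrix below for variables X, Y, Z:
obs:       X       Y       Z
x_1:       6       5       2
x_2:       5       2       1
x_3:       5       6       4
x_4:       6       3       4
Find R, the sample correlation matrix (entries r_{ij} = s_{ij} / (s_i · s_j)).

Step 1 — column means:
  mean(X) = (6 + 5 + 5 + 6) / 4 = 22/4 = 5.5
  mean(Y) = (5 + 2 + 6 + 3) / 4 = 16/4 = 4
  mean(Z) = (2 + 1 + 4 + 4) / 4 = 11/4 = 2.75

Step 2 — sample variances and covariances s[i,j] = (1/(n-1)) · Σ_k (x_{k,i} - mean_i) · (x_{k,j} - mean_j), with n-1 = 3:
  s[X,X] = ((0.5)·(0.5) + (-0.5)·(-0.5) + (-0.5)·(-0.5) + (0.5)·(0.5)) / 3 = 1/3 = 0.3333
  s[X,Y] = ((0.5)·(1) + (-0.5)·(-2) + (-0.5)·(2) + (0.5)·(-1)) / 3 = 0/3 = 0
  s[X,Z] = ((0.5)·(-0.75) + (-0.5)·(-1.75) + (-0.5)·(1.25) + (0.5)·(1.25)) / 3 = 0.5/3 = 0.1667
  s[Y,Y] = ((1)·(1) + (-2)·(-2) + (2)·(2) + (-1)·(-1)) / 3 = 10/3 = 3.3333
  s[Y,Z] = ((1)·(-0.75) + (-2)·(-1.75) + (2)·(1.25) + (-1)·(1.25)) / 3 = 4/3 = 1.3333
  s[Z,Z] = ((-0.75)·(-0.75) + (-1.75)·(-1.75) + (1.25)·(1.25) + (1.25)·(1.25)) / 3 = 6.75/3 = 2.25
  Sample standard deviations s_i = √(s[i,i]):
  s(X) = √(0.3333) = 0.5774
  s(Y) = √(3.3333) = 1.8257
  s(Z) = √(2.25) = 1.5

Step 3 — r_{ij} = s_{ij} / (s_i · s_j):
  r[X,X] = 1 (diagonal).
  r[X,Y] = 0 / (0.5774 · 1.8257) = 0 / 1.0541 = 0
  r[X,Z] = 0.1667 / (0.5774 · 1.5) = 0.1667 / 0.866 = 0.1925
  r[Y,Y] = 1 (diagonal).
  r[Y,Z] = 1.3333 / (1.8257 · 1.5) = 1.3333 / 2.7386 = 0.4869
  r[Z,Z] = 1 (diagonal).

R is symmetric with unit diagonal. Assembling:

R = [[1, 0, 0.1925],
 [0, 1, 0.4869],
 [0.1925, 0.4869, 1]]


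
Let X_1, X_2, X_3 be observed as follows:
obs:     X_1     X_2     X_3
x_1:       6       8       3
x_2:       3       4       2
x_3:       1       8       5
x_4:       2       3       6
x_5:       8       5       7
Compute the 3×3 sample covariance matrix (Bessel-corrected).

Step 1 — column means:
  mean(X_1) = (6 + 3 + 1 + 2 + 8) / 5 = 20/5 = 4
  mean(X_2) = (8 + 4 + 8 + 3 + 5) / 5 = 28/5 = 5.6
  mean(X_3) = (3 + 2 + 5 + 6 + 7) / 5 = 23/5 = 4.6

Step 2 — sample covariance S[i,j] = (1/(n-1)) · Σ_k (x_{k,i} - mean_i) · (x_{k,j} - mean_j), with n-1 = 4.
  S[X_1,X_1] = ((2)·(2) + (-1)·(-1) + (-3)·(-3) + (-2)·(-2) + (4)·(4)) / 4 = 34/4 = 8.5
  S[X_1,X_2] = ((2)·(2.4) + (-1)·(-1.6) + (-3)·(2.4) + (-2)·(-2.6) + (4)·(-0.6)) / 4 = 2/4 = 0.5
  S[X_1,X_3] = ((2)·(-1.6) + (-1)·(-2.6) + (-3)·(0.4) + (-2)·(1.4) + (4)·(2.4)) / 4 = 5/4 = 1.25
  S[X_2,X_2] = ((2.4)·(2.4) + (-1.6)·(-1.6) + (2.4)·(2.4) + (-2.6)·(-2.6) + (-0.6)·(-0.6)) / 4 = 21.2/4 = 5.3
  S[X_2,X_3] = ((2.4)·(-1.6) + (-1.6)·(-2.6) + (2.4)·(0.4) + (-2.6)·(1.4) + (-0.6)·(2.4)) / 4 = -3.8/4 = -0.95
  S[X_3,X_3] = ((-1.6)·(-1.6) + (-2.6)·(-2.6) + (0.4)·(0.4) + (1.4)·(1.4) + (2.4)·(2.4)) / 4 = 17.2/4 = 4.3

S is symmetric (S[j,i] = S[i,j]). Assembling:

S = [[8.5, 0.5, 1.25],
 [0.5, 5.3, -0.95],
 [1.25, -0.95, 4.3]]


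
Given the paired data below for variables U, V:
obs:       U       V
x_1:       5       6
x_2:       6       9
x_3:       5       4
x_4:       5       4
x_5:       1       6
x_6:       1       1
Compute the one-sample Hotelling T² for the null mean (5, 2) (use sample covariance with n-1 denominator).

Step 1 — sample mean vector:
  mean(U) = (5 + 6 + 5 + 5 + 1 + 1) / 6 = 23/6 = 3.8333
  mean(V) = (6 + 9 + 4 + 4 + 6 + 1) / 6 = 30/6 = 5
  x̄ = (3.8333, 5),  deviation x̄ - mu_0 = (3.8333, 5) - (5, 2) = (-1.1667, 3).

Step 2 — sample covariance matrix, S[i,j] = (1/(n-1)) · Σ_k (x_{k,i} - mean_i) · (x_{k,j} - mean_j), divisor n-1 = 5:
  S[U,U] = ((1.1667)·(1.1667) + (2.1667)·(2.1667) + (1.1667)·(1.1667) + (1.1667)·(1.1667) + (-2.8333)·(-2.8333) + (-2.8333)·(-2.8333)) / 5 = 24.8333/5 = 4.9667
  S[U,V] = ((1.1667)·(1) + (2.1667)·(4) + (1.1667)·(-1) + (1.1667)·(-1) + (-2.8333)·(1) + (-2.8333)·(-4)) / 5 = 16/5 = 3.2
  S[V,V] = ((1)·(1) + (4)·(4) + (-1)·(-1) + (-1)·(-1) + (1)·(1) + (-4)·(-4)) / 5 = 36/5 = 7.2
  S = [[4.9667, 3.2],
 [3.2, 7.2]].

Step 3 — invert S. det(S) = 4.9667·7.2 - (3.2)² = 25.52.
  S^{-1} = (1/det) · [[d, -b], [-b, a]] = [[0.2821, -0.1254],
 [-0.1254, 0.1946]].

Step 4 — quadratic form (x̄ - mu_0)^T · S^{-1} · (x̄ - mu_0):
  S^{-1} · (x̄ - mu_0) = (-0.7053, 0.7301),
  (x̄ - mu_0)^T · [...] = (-1.1667)·(-0.7053) + (3)·(0.7301) = 3.0133.

Step 5 — scale by n: T² = 6 · 3.0133 = 18.0799.

T² ≈ 18.0799


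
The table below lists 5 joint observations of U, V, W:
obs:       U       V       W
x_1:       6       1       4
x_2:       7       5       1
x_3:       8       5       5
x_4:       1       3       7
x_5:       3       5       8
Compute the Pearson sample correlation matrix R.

Step 1 — column means:
  mean(U) = (6 + 7 + 8 + 1 + 3) / 5 = 25/5 = 5
  mean(V) = (1 + 5 + 5 + 3 + 5) / 5 = 19/5 = 3.8
  mean(W) = (4 + 1 + 5 + 7 + 8) / 5 = 25/5 = 5

Step 2 — sample variances and covariances s[i,j] = (1/(n-1)) · Σ_k (x_{k,i} - mean_i) · (x_{k,j} - mean_j), with n-1 = 4:
  s[U,U] = ((1)·(1) + (2)·(2) + (3)·(3) + (-4)·(-4) + (-2)·(-2)) / 4 = 34/4 = 8.5
  s[U,V] = ((1)·(-2.8) + (2)·(1.2) + (3)·(1.2) + (-4)·(-0.8) + (-2)·(1.2)) / 4 = 4/4 = 1
  s[U,W] = ((1)·(-1) + (2)·(-4) + (3)·(0) + (-4)·(2) + (-2)·(3)) / 4 = -23/4 = -5.75
  s[V,V] = ((-2.8)·(-2.8) + (1.2)·(1.2) + (1.2)·(1.2) + (-0.8)·(-0.8) + (1.2)·(1.2)) / 4 = 12.8/4 = 3.2
  s[V,W] = ((-2.8)·(-1) + (1.2)·(-4) + (1.2)·(0) + (-0.8)·(2) + (1.2)·(3)) / 4 = 0/4 = 0
  s[W,W] = ((-1)·(-1) + (-4)·(-4) + (0)·(0) + (2)·(2) + (3)·(3)) / 4 = 30/4 = 7.5
  Sample standard deviations s_i = √(s[i,i]):
  s(U) = √(8.5) = 2.9155
  s(V) = √(3.2) = 1.7889
  s(W) = √(7.5) = 2.7386

Step 3 — r_{ij} = s_{ij} / (s_i · s_j):
  r[U,U] = 1 (diagonal).
  r[U,V] = 1 / (2.9155 · 1.7889) = 1 / 5.2154 = 0.1917
  r[U,W] = -5.75 / (2.9155 · 2.7386) = -5.75 / 7.9844 = -0.7202
  r[V,V] = 1 (diagonal).
  r[V,W] = 0 / (1.7889 · 2.7386) = 0 / 4.899 = 0
  r[W,W] = 1 (diagonal).

R is symmetric with unit diagonal. Assembling:

R = [[1, 0.1917, -0.7202],
 [0.1917, 1, 0],
 [-0.7202, 0, 1]]


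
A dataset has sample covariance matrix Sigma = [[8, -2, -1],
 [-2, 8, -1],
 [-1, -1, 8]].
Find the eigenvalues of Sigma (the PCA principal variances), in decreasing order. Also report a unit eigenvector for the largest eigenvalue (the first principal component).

Step 1 — characteristic polynomial p(λ) = det(λI - Sigma) = λ³ - tr·λ² + c_1·λ - det, where tr = trace, c_1 = sum of the principal 2×2 minors, det = det(Sigma):
  tr = 8 + 8 + 8 = 24,
  c_1 = (8·8 - (-2)²) + (8·8 - (-1)²) + (8·8 - (-1)²) = 60 + 63 + 63 = 186,
  det = 8·(8·8 - (-1)²) - (-2)·((-2)·8 - (-1)·(-1)) + (-1)·((-2)·(-1) - 8·(-1)) = 8·(63) - (-2)·(-17) + (-1)·(10) = 460.
  So p(λ) = λ³ - 24λ² + 186λ - 460.
Step 2 — look for an integer root (rational root theorem: any rational root is an integer divisor of 460). Testing λ = 10:
  p(10) = 1000 - 2400 + 1860 - 460 = 0  ✓
  Dividing out (λ - 10): p(λ) = (λ - 10)(λ² - 14λ + 46).
Step 3 — remaining eigenvalues from the quadratic λ² - 14λ + 46 = 0:
  Δ = 14² - 4·46 = 196 - 184 = 12,  λ = (14 ± √12)/2 = (14 ± 3.4641)/2 ≈ 8.7321 or 5.2679.
  Sorted: λ_1 = 10,  λ_2 = 8.7321,  λ_3 = 5.2679  (check: sum = 24 = tr ✓).

Step 4 — unit eigenvector for λ_1 = 10: v spans the null space of (Sigma - λ_1 I), whose rows are
  r_1 = (-2, -2, -1),  r_2 = (-2, -2, -1),  r_3 = (-1, -1, -2).
  v is orthogonal to every row, so take v ∝ r_1 × r_3 = ((-2)·(-2) - (-1)·(-1), (-1)·(-1) - (-2)·(-2), (-2)·(-1) - (-2)·(-1)) = (3, -3, 0).
  Rescale (divide by 3): u = (1, -1, 0).
  ||u|| = √((1)² + (-1)² + (0)²) = √(2) ≈ 1.4142,  v_1 = u/||u|| ≈ (0.7071, -0.7071, 0) (||v_1|| = 1).

λ_1 = 10,  λ_2 = 8.7321,  λ_3 = 5.2679;  v_1 ≈ (0.7071, -0.7071, 0)


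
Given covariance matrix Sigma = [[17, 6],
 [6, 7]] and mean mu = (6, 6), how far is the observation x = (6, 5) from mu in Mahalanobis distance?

Step 1 — centre the observation: (x - mu) = (0, -1).

Step 2 — invert Sigma. det(Sigma) = 17·7 - (6)² = 83.
  Sigma^{-1} = (1/det) · [[d, -b], [-b, a]] = [[0.0843, -0.0723],
 [-0.0723, 0.2048]].

Step 3 — form the quadratic (x - mu)^T · Sigma^{-1} · (x - mu):
  Sigma^{-1} · (x - mu) = (0.0723, -0.2048).
  (x - mu)^T · [Sigma^{-1} · (x - mu)] = (0)·(0.0723) + (-1)·(-0.2048) = 0.2048.

Step 4 — take square root: d = √(0.2048) ≈ 0.4526.

d(x, mu) = √(0.2048) ≈ 0.4526


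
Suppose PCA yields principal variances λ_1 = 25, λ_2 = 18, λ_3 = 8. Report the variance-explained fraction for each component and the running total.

Step 1 — total variance = trace(Sigma) = Σ λ_i = 25 + 18 + 8 = 51.

Step 2 — fraction explained by component i = λ_i / Σ λ:
  PC1: 25/51 = 0.4902
  PC2: 18/51 = 0.3529
  PC3: 8/51 = 0.1569

Step 3 — cumulative fraction after k components = (λ_1 + ... + λ_k) / Σ λ:
  k = 1: 25/51 = 0.4902
  k = 2: (25 + 18)/51 = 43/51 = 0.8431
  k = 3: (25 + 18 + 8)/51 = 51/51 = 1

Summary (fraction, with percent):

explained: PC1 0.4902 (49.02%), PC2 0.3529 (35.29%), PC3 0.1569 (15.69%);  cumulative: 0.4902, 0.8431, 1


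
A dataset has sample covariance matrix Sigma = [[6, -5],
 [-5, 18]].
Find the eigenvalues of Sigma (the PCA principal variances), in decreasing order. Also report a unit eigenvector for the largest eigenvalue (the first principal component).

Step 1 — characteristic polynomial of 2×2 Sigma:
  det(Sigma - λI) = λ² - trace · λ + det = 0.
  trace = 6 + 18 = 24, det = 6·18 - (-5)² = 83.
Step 2 — discriminant:
  Δ = trace² - 4·det = 576 - 332 = 244.
Step 3 — eigenvalues:
  λ = (trace ± √Δ)/2 = (24 ± 15.6205)/2,
  λ_1 = 19.8102,  λ_2 = 4.1898.

Step 4 — unit eigenvector for λ_1: solve (Sigma - λ_1 I)v = 0. First row:
  (6 - 19.8102)·v_x + (-5)·v_y = 0, i.e. (-13.8102)·v_x + (-5)·v_y = 0,
  so v ∝ (b, λ_1 - a) = (-5, 13.8102); multiply by -1 so the first entry is positive: u = (5, -13.8102).
  ||u|| = √((5)² + (-13.8102)²) = √(215.723) ≈ 14.6875,
  v_1 = u/||u|| ≈ (0.3404, -0.9403) (||v_1|| = 1).

λ_1 = 19.8102,  λ_2 = 4.1898;  v_1 ≈ (0.3404, -0.9403)


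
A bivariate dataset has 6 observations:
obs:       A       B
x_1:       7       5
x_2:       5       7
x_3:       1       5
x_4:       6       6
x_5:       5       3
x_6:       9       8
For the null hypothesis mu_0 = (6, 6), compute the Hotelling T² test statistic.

Step 1 — sample mean vector:
  mean(A) = (7 + 5 + 1 + 6 + 5 + 9) / 6 = 33/6 = 5.5
  mean(B) = (5 + 7 + 5 + 6 + 3 + 8) / 6 = 34/6 = 5.6667
  x̄ = (5.5, 5.6667),  deviation x̄ - mu_0 = (5.5, 5.6667) - (6, 6) = (-0.5, -0.3333).

Step 2 — sample covariance matrix, S[i,j] = (1/(n-1)) · Σ_k (x_{k,i} - mean_i) · (x_{k,j} - mean_j), divisor n-1 = 5:
  S[A,A] = ((1.5)·(1.5) + (-0.5)·(-0.5) + (-4.5)·(-4.5) + (0.5)·(0.5) + (-0.5)·(-0.5) + (3.5)·(3.5)) / 5 = 35.5/5 = 7.1
  S[A,B] = ((1.5)·(-0.6667) + (-0.5)·(1.3333) + (-4.5)·(-0.6667) + (0.5)·(0.3333) + (-0.5)·(-2.6667) + (3.5)·(2.3333)) / 5 = 11/5 = 2.2
  S[B,B] = ((-0.6667)·(-0.6667) + (1.3333)·(1.3333) + (-0.6667)·(-0.6667) + (0.3333)·(0.3333) + (-2.6667)·(-2.6667) + (2.3333)·(2.3333)) / 5 = 15.3333/5 = 3.0667
  S = [[7.1, 2.2],
 [2.2, 3.0667]].

Step 3 — invert S. det(S) = 7.1·3.0667 - (2.2)² = 16.9333.
  S^{-1} = (1/det) · [[d, -b], [-b, a]] = [[0.1811, -0.1299],
 [-0.1299, 0.4193]].

Step 4 — quadratic form (x̄ - mu_0)^T · S^{-1} · (x̄ - mu_0):
  S^{-1} · (x̄ - mu_0) = (-0.0472, -0.0748),
  (x̄ - mu_0)^T · [...] = (-0.5)·(-0.0472) + (-0.3333)·(-0.0748) = 0.0486.

Step 5 — scale by n: T² = 6 · 0.0486 = 0.2913.

T² ≈ 0.2913


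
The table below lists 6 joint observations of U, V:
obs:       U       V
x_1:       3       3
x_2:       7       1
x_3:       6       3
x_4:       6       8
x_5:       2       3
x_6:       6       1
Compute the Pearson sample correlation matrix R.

Step 1 — column means:
  mean(U) = (3 + 7 + 6 + 6 + 2 + 6) / 6 = 30/6 = 5
  mean(V) = (3 + 1 + 3 + 8 + 3 + 1) / 6 = 19/6 = 3.1667

Step 2 — sample variances and covariances s[i,j] = (1/(n-1)) · Σ_k (x_{k,i} - mean_i) · (x_{k,j} - mean_j), with n-1 = 5:
  s[U,U] = ((-2)·(-2) + (2)·(2) + (1)·(1) + (1)·(1) + (-3)·(-3) + (1)·(1)) / 5 = 20/5 = 4
  s[U,V] = ((-2)·(-0.1667) + (2)·(-2.1667) + (1)·(-0.1667) + (1)·(4.8333) + (-3)·(-0.1667) + (1)·(-2.1667)) / 5 = -1/5 = -0.2
  s[V,V] = ((-0.1667)·(-0.1667) + (-2.1667)·(-2.1667) + (-0.1667)·(-0.1667) + (4.8333)·(4.8333) + (-0.1667)·(-0.1667) + (-2.1667)·(-2.1667)) / 5 = 32.8333/5 = 6.5667
  Sample standard deviations s_i = √(s[i,i]):
  s(U) = √(4) = 2
  s(V) = √(6.5667) = 2.5626

Step 3 — r_{ij} = s_{ij} / (s_i · s_j):
  r[U,U] = 1 (diagonal).
  r[U,V] = -0.2 / (2 · 2.5626) = -0.2 / 5.1251 = -0.039
  r[V,V] = 1 (diagonal).

R is symmetric with unit diagonal. Assembling:

R = [[1, -0.039],
 [-0.039, 1]]


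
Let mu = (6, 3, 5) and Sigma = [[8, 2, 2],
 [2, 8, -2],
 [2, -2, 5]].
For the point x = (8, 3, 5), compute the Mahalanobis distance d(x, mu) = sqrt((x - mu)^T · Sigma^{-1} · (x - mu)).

Step 1 — centre the observation: (x - mu) = (2, 0, 0).

Step 2 — invert Sigma (cofactor / det for 3×3, or solve directly):
  Sigma^{-1} = [[0.1636, -0.0636, -0.0909],
 [-0.0636, 0.1636, 0.0909],
 [-0.0909, 0.0909, 0.2727]].

Step 3 — form the quadratic (x - mu)^T · Sigma^{-1} · (x - mu):
  Sigma^{-1} · (x - mu) = (0.3273, -0.1273, -0.1818).
  (x - mu)^T · [Sigma^{-1} · (x - mu)] = (2)·(0.3273) + (0)·(-0.1273) + (0)·(-0.1818) = 0.6545.

Step 4 — take square root: d = √(0.6545) ≈ 0.809.

d(x, mu) = √(0.6545) ≈ 0.809


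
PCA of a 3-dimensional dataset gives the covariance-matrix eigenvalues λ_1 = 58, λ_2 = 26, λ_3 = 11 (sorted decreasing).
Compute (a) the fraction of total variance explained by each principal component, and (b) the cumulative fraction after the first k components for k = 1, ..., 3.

Step 1 — total variance = trace(Sigma) = Σ λ_i = 58 + 26 + 11 = 95.

Step 2 — fraction explained by component i = λ_i / Σ λ:
  PC1: 58/95 = 0.6105
  PC2: 26/95 = 0.2737
  PC3: 11/95 = 0.1158

Step 3 — cumulative fraction after k components = (λ_1 + ... + λ_k) / Σ λ:
  k = 1: 58/95 = 0.6105
  k = 2: (58 + 26)/95 = 84/95 = 0.8842
  k = 3: (58 + 26 + 11)/95 = 95/95 = 1

Summary (fraction, with percent):

explained: PC1 0.6105 (61.05%), PC2 0.2737 (27.37%), PC3 0.1158 (11.58%);  cumulative: 0.6105, 0.8842, 1


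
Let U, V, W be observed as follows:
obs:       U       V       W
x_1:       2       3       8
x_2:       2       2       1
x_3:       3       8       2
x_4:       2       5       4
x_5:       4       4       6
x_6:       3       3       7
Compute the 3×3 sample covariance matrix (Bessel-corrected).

Step 1 — column means:
  mean(U) = (2 + 2 + 3 + 2 + 4 + 3) / 6 = 16/6 = 2.6667
  mean(V) = (3 + 2 + 8 + 5 + 4 + 3) / 6 = 25/6 = 4.1667
  mean(W) = (8 + 1 + 2 + 4 + 6 + 7) / 6 = 28/6 = 4.6667

Step 2 — sample covariance S[i,j] = (1/(n-1)) · Σ_k (x_{k,i} - mean_i) · (x_{k,j} - mean_j), with n-1 = 5.
  S[U,U] = ((-0.6667)·(-0.6667) + (-0.6667)·(-0.6667) + (0.3333)·(0.3333) + (-0.6667)·(-0.6667) + (1.3333)·(1.3333) + (0.3333)·(0.3333)) / 5 = 3.3333/5 = 0.6667
  S[U,V] = ((-0.6667)·(-1.1667) + (-0.6667)·(-2.1667) + (0.3333)·(3.8333) + (-0.6667)·(0.8333) + (1.3333)·(-0.1667) + (0.3333)·(-1.1667)) / 5 = 2.3333/5 = 0.4667
  S[U,W] = ((-0.6667)·(3.3333) + (-0.6667)·(-3.6667) + (0.3333)·(-2.6667) + (-0.6667)·(-0.6667) + (1.3333)·(1.3333) + (0.3333)·(2.3333)) / 5 = 2.3333/5 = 0.4667
  S[V,V] = ((-1.1667)·(-1.1667) + (-2.1667)·(-2.1667) + (3.8333)·(3.8333) + (0.8333)·(0.8333) + (-0.1667)·(-0.1667) + (-1.1667)·(-1.1667)) / 5 = 22.8333/5 = 4.5667
  S[V,W] = ((-1.1667)·(3.3333) + (-2.1667)·(-3.6667) + (3.8333)·(-2.6667) + (0.8333)·(-0.6667) + (-0.1667)·(1.3333) + (-1.1667)·(2.3333)) / 5 = -9.6667/5 = -1.9333
  S[W,W] = ((3.3333)·(3.3333) + (-3.6667)·(-3.6667) + (-2.6667)·(-2.6667) + (-0.6667)·(-0.6667) + (1.3333)·(1.3333) + (2.3333)·(2.3333)) / 5 = 39.3333/5 = 7.8667

S is symmetric (S[j,i] = S[i,j]). Assembling:

S = [[0.6667, 0.4667, 0.4667],
 [0.4667, 4.5667, -1.9333],
 [0.4667, -1.9333, 7.8667]]


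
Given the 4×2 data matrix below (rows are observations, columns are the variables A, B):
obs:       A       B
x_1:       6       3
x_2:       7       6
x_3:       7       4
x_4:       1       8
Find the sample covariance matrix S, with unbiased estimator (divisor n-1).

Step 1 — column means:
  mean(A) = (6 + 7 + 7 + 1) / 4 = 21/4 = 5.25
  mean(B) = (3 + 6 + 4 + 8) / 4 = 21/4 = 5.25

Step 2 — sample covariance S[i,j] = (1/(n-1)) · Σ_k (x_{k,i} - mean_i) · (x_{k,j} - mean_j), with n-1 = 3.
  S[A,A] = ((0.75)·(0.75) + (1.75)·(1.75) + (1.75)·(1.75) + (-4.25)·(-4.25)) / 3 = 24.75/3 = 8.25
  S[A,B] = ((0.75)·(-2.25) + (1.75)·(0.75) + (1.75)·(-1.25) + (-4.25)·(2.75)) / 3 = -14.25/3 = -4.75
  S[B,B] = ((-2.25)·(-2.25) + (0.75)·(0.75) + (-1.25)·(-1.25) + (2.75)·(2.75)) / 3 = 14.75/3 = 4.9167

S is symmetric (S[j,i] = S[i,j]). Assembling:

S = [[8.25, -4.75],
 [-4.75, 4.9167]]


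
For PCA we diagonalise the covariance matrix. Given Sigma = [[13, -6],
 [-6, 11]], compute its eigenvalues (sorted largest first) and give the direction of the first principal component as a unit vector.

Step 1 — characteristic polynomial of 2×2 Sigma:
  det(Sigma - λI) = λ² - trace · λ + det = 0.
  trace = 13 + 11 = 24, det = 13·11 - (-6)² = 107.
Step 2 — discriminant:
  Δ = trace² - 4·det = 576 - 428 = 148.
Step 3 — eigenvalues:
  λ = (trace ± √Δ)/2 = (24 ± 12.1655)/2,
  λ_1 = 18.0828,  λ_2 = 5.9172.

Step 4 — unit eigenvector for λ_1: solve (Sigma - λ_1 I)v = 0. First row:
  (13 - 18.0828)·v_x + (-6)·v_y = 0, i.e. (-5.0828)·v_x + (-6)·v_y = 0,
  so v ∝ (b, λ_1 - a) = (-6, 5.0828); multiply by -1 so the first entry is positive: u = (6, -5.0828).
  ||u|| = √((6)² + (-5.0828)²) = √(61.8345) ≈ 7.8635,
  v_1 = u/||u|| ≈ (0.763, -0.6464) (||v_1|| = 1).

λ_1 = 18.0828,  λ_2 = 5.9172;  v_1 ≈ (0.763, -0.6464)
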